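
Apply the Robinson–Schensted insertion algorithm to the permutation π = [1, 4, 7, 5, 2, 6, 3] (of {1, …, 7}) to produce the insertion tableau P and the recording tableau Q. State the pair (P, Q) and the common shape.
P = [1, 2, 3, 6] / [4, 5] / [7];  Q = [1, 2, 3, 6] / [4, 7] / [5];  common shape = (4, 2, 1)

Row-insert the values π_1, π_2, … into P one at a time, bumping the leftmost entry strictly greater than the inserted value down to the next row. The recording tableau Q records, in position (i, j), the step at which that cell was added to P.
  Insert 1 (step 1): P = [1];  Q = [1]
  Insert 4 (step 2): P = [1, 4];  Q = [1, 2]
  Insert 7 (step 3): P = [1, 4, 7];  Q = [1, 2, 3]
  Insert 5 (step 4): P = [1, 4, 5] / [7];  Q = [1, 2, 3] / [4]
  Insert 2 (step 5): P = [1, 2, 5] / [4] / [7];  Q = [1, 2, 3] / [4] / [5]
  Insert 6 (step 6): P = [1, 2, 5, 6] / [4] / [7];  Q = [1, 2, 3, 6] / [4] / [5]
  Insert 3 (step 7): P = [1, 2, 3, 6] / [4, 5] / [7];  Q = [1, 2, 3, 6] / [4, 7] / [5]
Final shape: (4, 2, 1).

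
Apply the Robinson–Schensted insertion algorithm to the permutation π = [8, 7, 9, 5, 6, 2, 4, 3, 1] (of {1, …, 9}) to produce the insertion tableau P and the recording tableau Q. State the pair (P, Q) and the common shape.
P = [1, 3] / [2, 6] / [4, 9] / [5] / [7] / [8];  Q = [1, 3] / [2, 5] / [4, 7] / [6] / [8] / [9];  common shape = (2, 2, 2, 1, 1, 1)

Row-insert the values π_1, π_2, … into P one at a time, bumping the leftmost entry strictly greater than the inserted value down to the next row. The recording tableau Q records, in position (i, j), the step at which that cell was added to P.
  Insert 8 (step 1): P = [8];  Q = [1]
  Insert 7 (step 2): P = [7] / [8];  Q = [1] / [2]
  Insert 9 (step 3): P = [7, 9] / [8];  Q = [1, 3] / [2]
  Insert 5 (step 4): P = [5, 9] / [7] / [8];  Q = [1, 3] / [2] / [4]
  Insert 6 (step 5): P = [5, 6] / [7, 9] / [8];  Q = [1, 3] / [2, 5] / [4]
  Insert 2 (step 6): P = [2, 6] / [5, 9] / [7] / [8];  Q = [1, 3] / [2, 5] / [4] / [6]
  Insert 4 (step 7): P = [2, 4] / [5, 6] / [7, 9] / [8];  Q = [1, 3] / [2, 5] / [4, 7] / [6]
  Insert 3 (step 8): P = [2, 3] / [4, 6] / [5, 9] / [7] / [8];  Q = [1, 3] / [2, 5] / [4, 7] / [6] / [8]
  Insert 1 (step 9): P = [1, 3] / [2, 6] / [4, 9] / [5] / [7] / [8];  Q = [1, 3] / [2, 5] / [4, 7] / [6] / [8] / [9]
Final shape: (2, 2, 2, 1, 1, 1).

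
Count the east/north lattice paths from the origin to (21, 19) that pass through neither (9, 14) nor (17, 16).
Number of paths = 86674602080

Inclusion–exclusion. Total paths: C(40, 21) = 131282408400. Through P₁: C(23, 9)·C(17, 12) = 5056771720. Through P₂: C(33, 17)·C(7, 4) = 40838108850. Since P₁ is strictly southwest of P₂, a monotone path through both must visit P₁ then P₂; paths through both = C(23, 9)·C(10, 8)·C(7, 4) = 1287074250. Avoid both = 131282408400 − 5056771720 − 40838108850 + 1287074250 = 86674602080.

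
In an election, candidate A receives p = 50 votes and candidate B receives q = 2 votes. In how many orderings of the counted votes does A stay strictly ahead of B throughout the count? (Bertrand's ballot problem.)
Strict-lead orderings = 1224

Total orderings of the 52 votes with 50 for A: C(52, 50) = 1326. By the Bertrand ballot formula (Cycle Lemma / reflection principle), the number of orderings in which A is strictly ahead of B throughout is (p − q)/(p + q) · C(p + q, p) = (50 − 2)/(50 + 2) · 1326 = 1224.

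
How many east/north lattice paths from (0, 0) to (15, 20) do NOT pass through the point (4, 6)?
Number of paths = 2311889160

Total paths from (0, 0) to (15, 20): C(35, 15) = 3247943160. Paths through (4, 6): (paths (0, 0) → (4, 6)) × (paths (4, 6) → (15, 20)) = C(10, 4) · C(25, 11) = 210 · 4457400 = 936054000. Avoidance count = 3247943160 − 936054000 = 2311889160.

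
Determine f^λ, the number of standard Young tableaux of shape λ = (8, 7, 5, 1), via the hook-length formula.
# SYT of shape (8, 7, 5, 1) = 58786000

Hook-length formula: f^λ = n! / Π hook(c), product over all cells c of the Young diagram. For λ = (8, 7, 5, 1), n = 21 boxes. Hook lengths by row (left-to-right, top-to-bottom): [11, 9, 8, 7, 6, 4, 3, 1]; [9, 7, 6, 5, 4, 2, 1]; [6, 4, 3, 2, 1]; [1]. Product of hooks = 869100503040. So f^λ = 21! / 869100503040 = 51090942171709440000 / 869100503040 = 58786000.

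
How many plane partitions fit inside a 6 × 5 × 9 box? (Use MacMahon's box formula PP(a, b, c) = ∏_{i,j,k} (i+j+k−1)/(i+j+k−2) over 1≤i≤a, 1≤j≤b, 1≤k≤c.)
PP(6, 5, 9) = 72261531710368

Evaluate the triple product over i = 1..6, j = 1..5, k = 1..9. The factors are (2/1) · (3/2) · (4/3) · (5/4) · (6/5) · (7/6) · (8/7) · (9/8) · … (270 factors total). The numerators and denominators telescope so the product is an integer; carrying out the multiplication exactly gives PP(6, 5, 9) = 72261531710368.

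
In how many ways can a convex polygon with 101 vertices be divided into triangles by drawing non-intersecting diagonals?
C_99 = 227508830794229349661819540395688853956041682601541047340

These polygon triangulations are counted by the Catalan number C_n = (1/(n + 1)) · C(2n, n). For n = 99: C_99 = (1/100) · C(198, 99) = 22750883079422934966181954039568885395604168260154104734000/100 = 227508830794229349661819540395688853956041682601541047340.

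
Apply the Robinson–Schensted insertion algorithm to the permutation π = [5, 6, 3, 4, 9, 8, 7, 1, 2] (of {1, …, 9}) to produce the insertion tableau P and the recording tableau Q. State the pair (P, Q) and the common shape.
P = [1, 2, 7] / [3, 4, 8] / [5, 6] / [9];  Q = [1, 2, 5] / [3, 4, 6] / [7, 9] / [8];  common shape = (3, 3, 2, 1)

Row-insert the values π_1, π_2, … into P one at a time, bumping the leftmost entry strictly greater than the inserted value down to the next row. The recording tableau Q records, in position (i, j), the step at which that cell was added to P.
  Insert 5 (step 1): P = [5];  Q = [1]
  Insert 6 (step 2): P = [5, 6];  Q = [1, 2]
  Insert 3 (step 3): P = [3, 6] / [5];  Q = [1, 2] / [3]
  Insert 4 (step 4): P = [3, 4] / [5, 6];  Q = [1, 2] / [3, 4]
  Insert 9 (step 5): P = [3, 4, 9] / [5, 6];  Q = [1, 2, 5] / [3, 4]
  Insert 8 (step 6): P = [3, 4, 8] / [5, 6, 9];  Q = [1, 2, 5] / [3, 4, 6]
  Insert 7 (step 7): P = [3, 4, 7] / [5, 6, 8] / [9];  Q = [1, 2, 5] / [3, 4, 6] / [7]
  Insert 1 (step 8): P = [1, 4, 7] / [3, 6, 8] / [5] / [9];  Q = [1, 2, 5] / [3, 4, 6] / [7] / [8]
  Insert 2 (step 9): P = [1, 2, 7] / [3, 4, 8] / [5, 6] / [9];  Q = [1, 2, 5] / [3, 4, 6] / [7, 9] / [8]
Final shape: (3, 3, 2, 1).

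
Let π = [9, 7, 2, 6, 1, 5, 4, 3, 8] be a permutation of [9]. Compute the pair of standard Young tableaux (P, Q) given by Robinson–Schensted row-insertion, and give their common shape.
P = [1, 3, 8] / [2, 4] / [5] / [6] / [7] / [9];  Q = [1, 4, 9] / [2, 6] / [3] / [5] / [7] / [8];  common shape = (3, 2, 1, 1, 1, 1)

Row-insert the values π_1, π_2, … into P one at a time, bumping the leftmost entry strictly greater than the inserted value down to the next row. The recording tableau Q records, in position (i, j), the step at which that cell was added to P.
  Insert 9 (step 1): P = [9];  Q = [1]
  Insert 7 (step 2): P = [7] / [9];  Q = [1] / [2]
  Insert 2 (step 3): P = [2] / [7] / [9];  Q = [1] / [2] / [3]
  Insert 6 (step 4): P = [2, 6] / [7] / [9];  Q = [1, 4] / [2] / [3]
  Insert 1 (step 5): P = [1, 6] / [2] / [7] / [9];  Q = [1, 4] / [2] / [3] / [5]
  Insert 5 (step 6): P = [1, 5] / [2, 6] / [7] / [9];  Q = [1, 4] / [2, 6] / [3] / [5]
  Insert 4 (step 7): P = [1, 4] / [2, 5] / [6] / [7] / [9];  Q = [1, 4] / [2, 6] / [3] / [5] / [7]
  Insert 3 (step 8): P = [1, 3] / [2, 4] / [5] / [6] / [7] / [9];  Q = [1, 4] / [2, 6] / [3] / [5] / [7] / [8]
  Insert 8 (step 9): P = [1, 3, 8] / [2, 4] / [5] / [6] / [7] / [9];  Q = [1, 4, 9] / [2, 6] / [3] / [5] / [7] / [8]
Final shape: (3, 2, 1, 1, 1, 1).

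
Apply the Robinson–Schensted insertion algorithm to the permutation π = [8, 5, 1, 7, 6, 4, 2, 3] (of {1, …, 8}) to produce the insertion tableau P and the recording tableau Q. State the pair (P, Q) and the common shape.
P = [1, 2, 3] / [4, 6] / [5] / [7] / [8];  Q = [1, 4, 8] / [2, 5] / [3] / [6] / [7];  common shape = (3, 2, 1, 1, 1)

Row-insert the values π_1, π_2, … into P one at a time, bumping the leftmost entry strictly greater than the inserted value down to the next row. The recording tableau Q records, in position (i, j), the step at which that cell was added to P.
  Insert 8 (step 1): P = [8];  Q = [1]
  Insert 5 (step 2): P = [5] / [8];  Q = [1] / [2]
  Insert 1 (step 3): P = [1] / [5] / [8];  Q = [1] / [2] / [3]
  Insert 7 (step 4): P = [1, 7] / [5] / [8];  Q = [1, 4] / [2] / [3]
  Insert 6 (step 5): P = [1, 6] / [5, 7] / [8];  Q = [1, 4] / [2, 5] / [3]
  Insert 4 (step 6): P = [1, 4] / [5, 6] / [7] / [8];  Q = [1, 4] / [2, 5] / [3] / [6]
  Insert 2 (step 7): P = [1, 2] / [4, 6] / [5] / [7] / [8];  Q = [1, 4] / [2, 5] / [3] / [6] / [7]
  Insert 3 (step 8): P = [1, 2, 3] / [4, 6] / [5] / [7] / [8];  Q = [1, 4, 8] / [2, 5] / [3] / [6] / [7]
Final shape: (3, 2, 1, 1, 1).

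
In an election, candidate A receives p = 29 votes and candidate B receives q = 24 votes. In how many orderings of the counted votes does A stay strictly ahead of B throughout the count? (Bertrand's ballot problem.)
Strict-lead orderings = 73514652074500

Total orderings of the 53 votes with 29 for A: C(53, 29) = 779255311989700. By the Bertrand ballot formula (Cycle Lemma / reflection principle), the number of orderings in which A is strictly ahead of B throughout is (p − q)/(p + q) · C(p + q, p) = (29 − 24)/(29 + 24) · 779255311989700 = 73514652074500.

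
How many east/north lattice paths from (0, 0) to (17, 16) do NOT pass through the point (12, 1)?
Number of paths = 1166601558

Total paths from (0, 0) to (17, 16): C(33, 17) = 1166803110. Paths through (12, 1): (paths (0, 0) → (12, 1)) × (paths (12, 1) → (17, 16)) = C(13, 12) · C(20, 5) = 13 · 15504 = 201552. Avoidance count = 1166803110 − 201552 = 1166601558.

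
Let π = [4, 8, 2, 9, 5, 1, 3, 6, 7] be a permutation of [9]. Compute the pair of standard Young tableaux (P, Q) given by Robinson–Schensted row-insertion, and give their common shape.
P = [1, 3, 6, 7] / [2, 5, 9] / [4, 8];  Q = [1, 2, 4, 9] / [3, 5, 8] / [6, 7];  common shape = (4, 3, 2)

Row-insert the values π_1, π_2, … into P one at a time, bumping the leftmost entry strictly greater than the inserted value down to the next row. The recording tableau Q records, in position (i, j), the step at which that cell was added to P.
  Insert 4 (step 1): P = [4];  Q = [1]
  Insert 8 (step 2): P = [4, 8];  Q = [1, 2]
  Insert 2 (step 3): P = [2, 8] / [4];  Q = [1, 2] / [3]
  Insert 9 (step 4): P = [2, 8, 9] / [4];  Q = [1, 2, 4] / [3]
  Insert 5 (step 5): P = [2, 5, 9] / [4, 8];  Q = [1, 2, 4] / [3, 5]
  Insert 1 (step 6): P = [1, 5, 9] / [2, 8] / [4];  Q = [1, 2, 4] / [3, 5] / [6]
  Insert 3 (step 7): P = [1, 3, 9] / [2, 5] / [4, 8];  Q = [1, 2, 4] / [3, 5] / [6, 7]
  Insert 6 (step 8): P = [1, 3, 6] / [2, 5, 9] / [4, 8];  Q = [1, 2, 4] / [3, 5, 8] / [6, 7]
  Insert 7 (step 9): P = [1, 3, 6, 7] / [2, 5, 9] / [4, 8];  Q = [1, 2, 4, 9] / [3, 5, 8] / [6, 7]
Final shape: (4, 3, 2).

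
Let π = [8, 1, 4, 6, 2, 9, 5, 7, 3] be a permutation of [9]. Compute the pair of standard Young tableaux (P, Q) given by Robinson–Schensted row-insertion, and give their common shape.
P = [1, 2, 3, 7] / [4, 5, 9] / [6] / [8];  Q = [1, 3, 4, 6] / [2, 7, 8] / [5] / [9];  common shape = (4, 3, 1, 1)

Row-insert the values π_1, π_2, … into P one at a time, bumping the leftmost entry strictly greater than the inserted value down to the next row. The recording tableau Q records, in position (i, j), the step at which that cell was added to P.
  Insert 8 (step 1): P = [8];  Q = [1]
  Insert 1 (step 2): P = [1] / [8];  Q = [1] / [2]
  Insert 4 (step 3): P = [1, 4] / [8];  Q = [1, 3] / [2]
  Insert 6 (step 4): P = [1, 4, 6] / [8];  Q = [1, 3, 4] / [2]
  Insert 2 (step 5): P = [1, 2, 6] / [4] / [8];  Q = [1, 3, 4] / [2] / [5]
  Insert 9 (step 6): P = [1, 2, 6, 9] / [4] / [8];  Q = [1, 3, 4, 6] / [2] / [5]
  Insert 5 (step 7): P = [1, 2, 5, 9] / [4, 6] / [8];  Q = [1, 3, 4, 6] / [2, 7] / [5]
  Insert 7 (step 8): P = [1, 2, 5, 7] / [4, 6, 9] / [8];  Q = [1, 3, 4, 6] / [2, 7, 8] / [5]
  Insert 3 (step 9): P = [1, 2, 3, 7] / [4, 5, 9] / [6] / [8];  Q = [1, 3, 4, 6] / [2, 7, 8] / [5] / [9]
Final shape: (4, 3, 1, 1).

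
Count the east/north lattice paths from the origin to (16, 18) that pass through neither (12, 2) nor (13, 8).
Number of paths = 2145504577

Inclusion–exclusion. Total paths: C(34, 16) = 2203961430. Through P₁: C(14, 12)·C(20, 4) = 440895. Through P₂: C(21, 13)·C(13, 3) = 58198140. Since P₁ is strictly southwest of P₂, a monotone path through both must visit P₁ then P₂; paths through both = C(14, 12)·C(7, 1)·C(13, 3) = 182182. Avoid both = 2203961430 − 440895 − 58198140 + 182182 = 2145504577.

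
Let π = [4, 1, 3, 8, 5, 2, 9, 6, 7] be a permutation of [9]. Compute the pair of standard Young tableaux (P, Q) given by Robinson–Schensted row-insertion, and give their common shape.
P = [1, 2, 5, 6, 7] / [3, 8, 9] / [4];  Q = [1, 3, 4, 7, 9] / [2, 5, 8] / [6];  common shape = (5, 3, 1)

Row-insert the values π_1, π_2, … into P one at a time, bumping the leftmost entry strictly greater than the inserted value down to the next row. The recording tableau Q records, in position (i, j), the step at which that cell was added to P.
  Insert 4 (step 1): P = [4];  Q = [1]
  Insert 1 (step 2): P = [1] / [4];  Q = [1] / [2]
  Insert 3 (step 3): P = [1, 3] / [4];  Q = [1, 3] / [2]
  Insert 8 (step 4): P = [1, 3, 8] / [4];  Q = [1, 3, 4] / [2]
  Insert 5 (step 5): P = [1, 3, 5] / [4, 8];  Q = [1, 3, 4] / [2, 5]
  Insert 2 (step 6): P = [1, 2, 5] / [3, 8] / [4];  Q = [1, 3, 4] / [2, 5] / [6]
  Insert 9 (step 7): P = [1, 2, 5, 9] / [3, 8] / [4];  Q = [1, 3, 4, 7] / [2, 5] / [6]
  Insert 6 (step 8): P = [1, 2, 5, 6] / [3, 8, 9] / [4];  Q = [1, 3, 4, 7] / [2, 5, 8] / [6]
  Insert 7 (step 9): P = [1, 2, 5, 6, 7] / [3, 8, 9] / [4];  Q = [1, 3, 4, 7, 9] / [2, 5, 8] / [6]
Final shape: (5, 3, 1).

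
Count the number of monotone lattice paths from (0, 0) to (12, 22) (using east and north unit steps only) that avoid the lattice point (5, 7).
Number of paths = 413283192

Total paths from (0, 0) to (12, 22): C(34, 12) = 548354040. Paths through (5, 7): (paths (0, 0) → (5, 7)) × (paths (5, 7) → (12, 22)) = C(12, 5) · C(22, 7) = 792 · 170544 = 135070848. Avoidance count = 548354040 − 135070848 = 413283192.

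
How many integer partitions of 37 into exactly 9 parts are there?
p(37, 9 parts) = 2194

Partitions of n into exactly k parts are in bijection with partitions of n − k into at most k parts (subtract 1 from each part). So p(37, exactly 9) = p(28, parts ≤ 9). Computing via the recurrence p(m, j) = p(m, j−1) + p(m−j, j) gives 2194.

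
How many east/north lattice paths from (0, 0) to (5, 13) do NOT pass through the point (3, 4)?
Number of paths = 6643

Total paths from (0, 0) to (5, 13): C(18, 5) = 8568. Paths through (3, 4): (paths (0, 0) → (3, 4)) × (paths (3, 4) → (5, 13)) = C(7, 3) · C(11, 2) = 35 · 55 = 1925. Avoidance count = 8568 − 1925 = 6643.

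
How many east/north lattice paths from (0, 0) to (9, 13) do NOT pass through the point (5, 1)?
Number of paths = 486500

Total paths from (0, 0) to (9, 13): C(22, 9) = 497420. Paths through (5, 1): (paths (0, 0) → (5, 1)) × (paths (5, 1) → (9, 13)) = C(6, 5) · C(16, 4) = 6 · 1820 = 10920. Avoidance count = 497420 − 10920 = 486500.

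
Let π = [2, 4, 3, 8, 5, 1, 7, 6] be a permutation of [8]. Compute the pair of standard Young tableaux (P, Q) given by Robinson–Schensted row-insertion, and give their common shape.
P = [1, 3, 5, 6] / [2, 7] / [4, 8];  Q = [1, 2, 4, 7] / [3, 5] / [6, 8];  common shape = (4, 2, 2)

Row-insert the values π_1, π_2, … into P one at a time, bumping the leftmost entry strictly greater than the inserted value down to the next row. The recording tableau Q records, in position (i, j), the step at which that cell was added to P.
  Insert 2 (step 1): P = [2];  Q = [1]
  Insert 4 (step 2): P = [2, 4];  Q = [1, 2]
  Insert 3 (step 3): P = [2, 3] / [4];  Q = [1, 2] / [3]
  Insert 8 (step 4): P = [2, 3, 8] / [4];  Q = [1, 2, 4] / [3]
  Insert 5 (step 5): P = [2, 3, 5] / [4, 8];  Q = [1, 2, 4] / [3, 5]
  Insert 1 (step 6): P = [1, 3, 5] / [2, 8] / [4];  Q = [1, 2, 4] / [3, 5] / [6]
  Insert 7 (step 7): P = [1, 3, 5, 7] / [2, 8] / [4];  Q = [1, 2, 4, 7] / [3, 5] / [6]
  Insert 6 (step 8): P = [1, 3, 5, 6] / [2, 7] / [4, 8];  Q = [1, 2, 4, 7] / [3, 5] / [6, 8]
Final shape: (4, 2, 2).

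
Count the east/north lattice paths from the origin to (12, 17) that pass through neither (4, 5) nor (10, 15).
Number of paths = 22465203

Inclusion–exclusion. Total paths: C(29, 12) = 51895935. Through P₁: C(9, 4)·C(20, 8) = 15872220. Through P₂: C(25, 10)·C(4, 2) = 19612560. Since P₁ is strictly southwest of P₂, a monotone path through both must visit P₁ then P₂; paths through both = C(9, 4)·C(16, 6)·C(4, 2) = 6054048. Avoid both = 51895935 − 15872220 − 19612560 + 6054048 = 22465203.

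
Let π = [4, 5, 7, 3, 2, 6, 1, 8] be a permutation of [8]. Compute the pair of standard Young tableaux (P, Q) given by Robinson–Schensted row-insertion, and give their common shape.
P = [1, 5, 6, 8] / [2, 7] / [3] / [4];  Q = [1, 2, 3, 8] / [4, 6] / [5] / [7];  common shape = (4, 2, 1, 1)

Row-insert the values π_1, π_2, … into P one at a time, bumping the leftmost entry strictly greater than the inserted value down to the next row. The recording tableau Q records, in position (i, j), the step at which that cell was added to P.
  Insert 4 (step 1): P = [4];  Q = [1]
  Insert 5 (step 2): P = [4, 5];  Q = [1, 2]
  Insert 7 (step 3): P = [4, 5, 7];  Q = [1, 2, 3]
  Insert 3 (step 4): P = [3, 5, 7] / [4];  Q = [1, 2, 3] / [4]
  Insert 2 (step 5): P = [2, 5, 7] / [3] / [4];  Q = [1, 2, 3] / [4] / [5]
  Insert 6 (step 6): P = [2, 5, 6] / [3, 7] / [4];  Q = [1, 2, 3] / [4, 6] / [5]
  Insert 1 (step 7): P = [1, 5, 6] / [2, 7] / [3] / [4];  Q = [1, 2, 3] / [4, 6] / [5] / [7]
  Insert 8 (step 8): P = [1, 5, 6, 8] / [2, 7] / [3] / [4];  Q = [1, 2, 3, 8] / [4, 6] / [5] / [7]
Final shape: (4, 2, 1, 1).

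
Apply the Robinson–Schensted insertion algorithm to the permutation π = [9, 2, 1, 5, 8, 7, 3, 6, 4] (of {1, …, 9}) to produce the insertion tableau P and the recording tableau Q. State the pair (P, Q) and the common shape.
P = [1, 3, 4] / [2, 5, 6] / [7] / [8] / [9];  Q = [1, 4, 5] / [2, 6, 8] / [3] / [7] / [9];  common shape = (3, 3, 1, 1, 1)

Row-insert the values π_1, π_2, … into P one at a time, bumping the leftmost entry strictly greater than the inserted value down to the next row. The recording tableau Q records, in position (i, j), the step at which that cell was added to P.
  Insert 9 (step 1): P = [9];  Q = [1]
  Insert 2 (step 2): P = [2] / [9];  Q = [1] / [2]
  Insert 1 (step 3): P = [1] / [2] / [9];  Q = [1] / [2] / [3]
  Insert 5 (step 4): P = [1, 5] / [2] / [9];  Q = [1, 4] / [2] / [3]
  Insert 8 (step 5): P = [1, 5, 8] / [2] / [9];  Q = [1, 4, 5] / [2] / [3]
  Insert 7 (step 6): P = [1, 5, 7] / [2, 8] / [9];  Q = [1, 4, 5] / [2, 6] / [3]
  Insert 3 (step 7): P = [1, 3, 7] / [2, 5] / [8] / [9];  Q = [1, 4, 5] / [2, 6] / [3] / [7]
  Insert 6 (step 8): P = [1, 3, 6] / [2, 5, 7] / [8] / [9];  Q = [1, 4, 5] / [2, 6, 8] / [3] / [7]
  Insert 4 (step 9): P = [1, 3, 4] / [2, 5, 6] / [7] / [8] / [9];  Q = [1, 4, 5] / [2, 6, 8] / [3] / [7] / [9]
Final shape: (3, 3, 1, 1, 1).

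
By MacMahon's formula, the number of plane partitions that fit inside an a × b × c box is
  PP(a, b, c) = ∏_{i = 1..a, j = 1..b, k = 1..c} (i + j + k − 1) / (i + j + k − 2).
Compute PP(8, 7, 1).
PP(8, 7, 1) = 6435

Evaluate the triple product over i = 1..8, j = 1..7, k = 1..1. The factors are (2/1) · (3/2) · (4/3) · (5/4) · (6/5) · (7/6) · (8/7) · (3/2) · … (56 factors total). The numerators and denominators telescope so the product is an integer; carrying out the multiplication exactly gives PP(8, 7, 1) = 6435.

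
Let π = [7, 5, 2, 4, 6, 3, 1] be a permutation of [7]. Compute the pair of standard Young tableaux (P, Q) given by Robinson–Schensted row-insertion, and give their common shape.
P = [1, 3, 6] / [2] / [4] / [5] / [7];  Q = [1, 4, 5] / [2] / [3] / [6] / [7];  common shape = (3, 1, 1, 1, 1)

Row-insert the values π_1, π_2, … into P one at a time, bumping the leftmost entry strictly greater than the inserted value down to the next row. The recording tableau Q records, in position (i, j), the step at which that cell was added to P.
  Insert 7 (step 1): P = [7];  Q = [1]
  Insert 5 (step 2): P = [5] / [7];  Q = [1] / [2]
  Insert 2 (step 3): P = [2] / [5] / [7];  Q = [1] / [2] / [3]
  Insert 4 (step 4): P = [2, 4] / [5] / [7];  Q = [1, 4] / [2] / [3]
  Insert 6 (step 5): P = [2, 4, 6] / [5] / [7];  Q = [1, 4, 5] / [2] / [3]
  Insert 3 (step 6): P = [2, 3, 6] / [4] / [5] / [7];  Q = [1, 4, 5] / [2] / [3] / [6]
  Insert 1 (step 7): P = [1, 3, 6] / [2] / [4] / [5] / [7];  Q = [1, 4, 5] / [2] / [3] / [6] / [7]
Final shape: (3, 1, 1, 1, 1).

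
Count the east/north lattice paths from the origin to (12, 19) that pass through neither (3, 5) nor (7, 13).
Number of paths = 72350285

Inclusion–exclusion. Total paths: C(31, 12) = 141120525. Through P₁: C(8, 3)·C(23, 9) = 45762640. Through P₂: C(20, 7)·C(11, 5) = 35814240. Since P₁ is strictly southwest of P₂, a monotone path through both must visit P₁ then P₂; paths through both = C(8, 3)·C(12, 4)·C(11, 5) = 12806640. Avoid both = 141120525 − 45762640 − 35814240 + 12806640 = 72350285.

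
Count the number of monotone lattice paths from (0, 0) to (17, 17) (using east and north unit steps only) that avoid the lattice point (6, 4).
Number of paths = 1809415980

Total paths from (0, 0) to (17, 17): C(34, 17) = 2333606220. Paths through (6, 4): (paths (0, 0) → (6, 4)) × (paths (6, 4) → (17, 17)) = C(10, 6) · C(24, 11) = 210 · 2496144 = 524190240. Avoidance count = 2333606220 − 524190240 = 1809415980.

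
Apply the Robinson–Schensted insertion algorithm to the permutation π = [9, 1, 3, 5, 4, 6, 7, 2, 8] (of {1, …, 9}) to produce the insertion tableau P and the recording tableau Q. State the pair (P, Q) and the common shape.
P = [1, 2, 4, 6, 7, 8] / [3] / [5] / [9];  Q = [1, 3, 4, 6, 7, 9] / [2] / [5] / [8];  common shape = (6, 1, 1, 1)

Row-insert the values π_1, π_2, … into P one at a time, bumping the leftmost entry strictly greater than the inserted value down to the next row. The recording tableau Q records, in position (i, j), the step at which that cell was added to P.
  Insert 9 (step 1): P = [9];  Q = [1]
  Insert 1 (step 2): P = [1] / [9];  Q = [1] / [2]
  Insert 3 (step 3): P = [1, 3] / [9];  Q = [1, 3] / [2]
  Insert 5 (step 4): P = [1, 3, 5] / [9];  Q = [1, 3, 4] / [2]
  Insert 4 (step 5): P = [1, 3, 4] / [5] / [9];  Q = [1, 3, 4] / [2] / [5]
  Insert 6 (step 6): P = [1, 3, 4, 6] / [5] / [9];  Q = [1, 3, 4, 6] / [2] / [5]
  Insert 7 (step 7): P = [1, 3, 4, 6, 7] / [5] / [9];  Q = [1, 3, 4, 6, 7] / [2] / [5]
  Insert 2 (step 8): P = [1, 2, 4, 6, 7] / [3] / [5] / [9];  Q = [1, 3, 4, 6, 7] / [2] / [5] / [8]
  Insert 8 (step 9): P = [1, 2, 4, 6, 7, 8] / [3] / [5] / [9];  Q = [1, 3, 4, 6, 7, 9] / [2] / [5] / [8]
Final shape: (6, 1, 1, 1).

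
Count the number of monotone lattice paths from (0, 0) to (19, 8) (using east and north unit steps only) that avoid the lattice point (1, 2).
Number of paths = 1816287

Total paths from (0, 0) to (19, 8): C(27, 19) = 2220075. Paths through (1, 2): (paths (0, 0) → (1, 2)) × (paths (1, 2) → (19, 8)) = C(3, 1) · C(24, 18) = 3 · 134596 = 403788. Avoidance count = 2220075 − 403788 = 1816287.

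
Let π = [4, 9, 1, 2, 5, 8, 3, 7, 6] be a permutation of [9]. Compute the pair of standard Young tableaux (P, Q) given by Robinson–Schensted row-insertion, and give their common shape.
P = [1, 2, 3, 6] / [4, 5, 7] / [8] / [9];  Q = [1, 2, 5, 6] / [3, 4, 8] / [7] / [9];  common shape = (4, 3, 1, 1)

Row-insert the values π_1, π_2, … into P one at a time, bumping the leftmost entry strictly greater than the inserted value down to the next row. The recording tableau Q records, in position (i, j), the step at which that cell was added to P.
  Insert 4 (step 1): P = [4];  Q = [1]
  Insert 9 (step 2): P = [4, 9];  Q = [1, 2]
  Insert 1 (step 3): P = [1, 9] / [4];  Q = [1, 2] / [3]
  Insert 2 (step 4): P = [1, 2] / [4, 9];  Q = [1, 2] / [3, 4]
  Insert 5 (step 5): P = [1, 2, 5] / [4, 9];  Q = [1, 2, 5] / [3, 4]
  Insert 8 (step 6): P = [1, 2, 5, 8] / [4, 9];  Q = [1, 2, 5, 6] / [3, 4]
  Insert 3 (step 7): P = [1, 2, 3, 8] / [4, 5] / [9];  Q = [1, 2, 5, 6] / [3, 4] / [7]
  Insert 7 (step 8): P = [1, 2, 3, 7] / [4, 5, 8] / [9];  Q = [1, 2, 5, 6] / [3, 4, 8] / [7]
  Insert 6 (step 9): P = [1, 2, 3, 6] / [4, 5, 7] / [8] / [9];  Q = [1, 2, 5, 6] / [3, 4, 8] / [7] / [9]
Final shape: (4, 3, 1, 1).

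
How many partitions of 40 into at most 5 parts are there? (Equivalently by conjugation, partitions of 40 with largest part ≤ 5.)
p(40, parts ≤ 5) = 1747

Use the recurrence p(n, m) = p(n, m−1) + p(n−m, m): either the largest part is < m (count p(n, m−1)) or the largest part is exactly m (remove one copy of m, count p(n−m, m)). With p(0, ·) = 1 this gives p(40, parts ≤ 5) = 1747. (By conjugating Young diagrams, this also counts partitions of 40 into at most 5 parts.)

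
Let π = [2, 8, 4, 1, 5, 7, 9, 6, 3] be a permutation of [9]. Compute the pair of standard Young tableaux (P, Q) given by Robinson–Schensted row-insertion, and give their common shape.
P = [1, 3, 5, 6, 9] / [2, 4] / [7] / [8];  Q = [1, 2, 5, 6, 7] / [3, 8] / [4] / [9];  common shape = (5, 2, 1, 1)

Row-insert the values π_1, π_2, … into P one at a time, bumping the leftmost entry strictly greater than the inserted value down to the next row. The recording tableau Q records, in position (i, j), the step at which that cell was added to P.
  Insert 2 (step 1): P = [2];  Q = [1]
  Insert 8 (step 2): P = [2, 8];  Q = [1, 2]
  Insert 4 (step 3): P = [2, 4] / [8];  Q = [1, 2] / [3]
  Insert 1 (step 4): P = [1, 4] / [2] / [8];  Q = [1, 2] / [3] / [4]
  Insert 5 (step 5): P = [1, 4, 5] / [2] / [8];  Q = [1, 2, 5] / [3] / [4]
  Insert 7 (step 6): P = [1, 4, 5, 7] / [2] / [8];  Q = [1, 2, 5, 6] / [3] / [4]
  Insert 9 (step 7): P = [1, 4, 5, 7, 9] / [2] / [8];  Q = [1, 2, 5, 6, 7] / [3] / [4]
  Insert 6 (step 8): P = [1, 4, 5, 6, 9] / [2, 7] / [8];  Q = [1, 2, 5, 6, 7] / [3, 8] / [4]
  Insert 3 (step 9): P = [1, 3, 5, 6, 9] / [2, 4] / [7] / [8];  Q = [1, 2, 5, 6, 7] / [3, 8] / [4] / [9]
Final shape: (5, 2, 1, 1).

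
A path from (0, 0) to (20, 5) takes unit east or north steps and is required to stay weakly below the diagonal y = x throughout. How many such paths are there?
Number of paths = 40480

By the reflection principle (André's argument), the number of monotone paths to (20, 5) with n ≤ m that never go above y = x is C(25, 20) − C(25, 21) = 53130 − 12650 = 40480.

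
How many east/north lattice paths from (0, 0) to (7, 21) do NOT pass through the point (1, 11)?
Number of paths = 1087944

Total paths from (0, 0) to (7, 21): C(28, 7) = 1184040. Paths through (1, 11): (paths (0, 0) → (1, 11)) × (paths (1, 11) → (7, 21)) = C(12, 1) · C(16, 6) = 12 · 8008 = 96096. Avoidance count = 1184040 − 96096 = 1087944.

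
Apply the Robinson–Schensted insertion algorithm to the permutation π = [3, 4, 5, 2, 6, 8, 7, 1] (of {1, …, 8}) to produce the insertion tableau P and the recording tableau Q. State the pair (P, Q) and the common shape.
P = [1, 4, 5, 6, 7] / [2, 8] / [3];  Q = [1, 2, 3, 5, 6] / [4, 7] / [8];  common shape = (5, 2, 1)

Row-insert the values π_1, π_2, … into P one at a time, bumping the leftmost entry strictly greater than the inserted value down to the next row. The recording tableau Q records, in position (i, j), the step at which that cell was added to P.
  Insert 3 (step 1): P = [3];  Q = [1]
  Insert 4 (step 2): P = [3, 4];  Q = [1, 2]
  Insert 5 (step 3): P = [3, 4, 5];  Q = [1, 2, 3]
  Insert 2 (step 4): P = [2, 4, 5] / [3];  Q = [1, 2, 3] / [4]
  Insert 6 (step 5): P = [2, 4, 5, 6] / [3];  Q = [1, 2, 3, 5] / [4]
  Insert 8 (step 6): P = [2, 4, 5, 6, 8] / [3];  Q = [1, 2, 3, 5, 6] / [4]
  Insert 7 (step 7): P = [2, 4, 5, 6, 7] / [3, 8];  Q = [1, 2, 3, 5, 6] / [4, 7]
  Insert 1 (step 8): P = [1, 4, 5, 6, 7] / [2, 8] / [3];  Q = [1, 2, 3, 5, 6] / [4, 7] / [8]
Final shape: (5, 2, 1).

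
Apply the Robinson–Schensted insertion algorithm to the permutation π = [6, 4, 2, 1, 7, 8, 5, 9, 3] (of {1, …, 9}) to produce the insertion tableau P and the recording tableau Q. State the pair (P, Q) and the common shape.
P = [1, 3, 8, 9] / [2, 5] / [4, 7] / [6];  Q = [1, 5, 6, 8] / [2, 7] / [3, 9] / [4];  common shape = (4, 2, 2, 1)

Row-insert the values π_1, π_2, … into P one at a time, bumping the leftmost entry strictly greater than the inserted value down to the next row. The recording tableau Q records, in position (i, j), the step at which that cell was added to P.
  Insert 6 (step 1): P = [6];  Q = [1]
  Insert 4 (step 2): P = [4] / [6];  Q = [1] / [2]
  Insert 2 (step 3): P = [2] / [4] / [6];  Q = [1] / [2] / [3]
  Insert 1 (step 4): P = [1] / [2] / [4] / [6];  Q = [1] / [2] / [3] / [4]
  Insert 7 (step 5): P = [1, 7] / [2] / [4] / [6];  Q = [1, 5] / [2] / [3] / [4]
  Insert 8 (step 6): P = [1, 7, 8] / [2] / [4] / [6];  Q = [1, 5, 6] / [2] / [3] / [4]
  Insert 5 (step 7): P = [1, 5, 8] / [2, 7] / [4] / [6];  Q = [1, 5, 6] / [2, 7] / [3] / [4]
  Insert 9 (step 8): P = [1, 5, 8, 9] / [2, 7] / [4] / [6];  Q = [1, 5, 6, 8] / [2, 7] / [3] / [4]
  Insert 3 (step 9): P = [1, 3, 8, 9] / [2, 5] / [4, 7] / [6];  Q = [1, 5, 6, 8] / [2, 7] / [3, 9] / [4]
Final shape: (4, 2, 2, 1).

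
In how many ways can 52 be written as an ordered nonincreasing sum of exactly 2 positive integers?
p(52, 2 parts) = 26

Partitions of n into exactly k parts are in bijection with partitions of n − k into at most k parts (subtract 1 from each part). So p(52, exactly 2) = p(50, parts ≤ 2). Computing via the recurrence p(m, j) = p(m, j−1) + p(m−j, j) gives 26.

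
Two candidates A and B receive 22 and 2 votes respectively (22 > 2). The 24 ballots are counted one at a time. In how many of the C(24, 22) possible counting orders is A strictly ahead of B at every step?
Strict-lead orderings = 230

Total orderings of the 24 votes with 22 for A: C(24, 22) = 276. By the Bertrand ballot formula (Cycle Lemma / reflection principle), the number of orderings in which A is strictly ahead of B throughout is (p − q)/(p + q) · C(p + q, p) = (22 − 2)/(22 + 2) · 276 = 230.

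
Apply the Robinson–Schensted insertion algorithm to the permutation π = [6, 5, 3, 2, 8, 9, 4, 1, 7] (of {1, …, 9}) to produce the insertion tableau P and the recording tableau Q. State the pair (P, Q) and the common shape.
P = [1, 4, 7] / [2, 8, 9] / [3] / [5] / [6];  Q = [1, 5, 6] / [2, 7, 9] / [3] / [4] / [8];  common shape = (3, 3, 1, 1, 1)

Row-insert the values π_1, π_2, … into P one at a time, bumping the leftmost entry strictly greater than the inserted value down to the next row. The recording tableau Q records, in position (i, j), the step at which that cell was added to P.
  Insert 6 (step 1): P = [6];  Q = [1]
  Insert 5 (step 2): P = [5] / [6];  Q = [1] / [2]
  Insert 3 (step 3): P = [3] / [5] / [6];  Q = [1] / [2] / [3]
  Insert 2 (step 4): P = [2] / [3] / [5] / [6];  Q = [1] / [2] / [3] / [4]
  Insert 8 (step 5): P = [2, 8] / [3] / [5] / [6];  Q = [1, 5] / [2] / [3] / [4]
  Insert 9 (step 6): P = [2, 8, 9] / [3] / [5] / [6];  Q = [1, 5, 6] / [2] / [3] / [4]
  Insert 4 (step 7): P = [2, 4, 9] / [3, 8] / [5] / [6];  Q = [1, 5, 6] / [2, 7] / [3] / [4]
  Insert 1 (step 8): P = [1, 4, 9] / [2, 8] / [3] / [5] / [6];  Q = [1, 5, 6] / [2, 7] / [3] / [4] / [8]
  Insert 7 (step 9): P = [1, 4, 7] / [2, 8, 9] / [3] / [5] / [6];  Q = [1, 5, 6] / [2, 7, 9] / [3] / [4] / [8]
Final shape: (3, 3, 1, 1, 1).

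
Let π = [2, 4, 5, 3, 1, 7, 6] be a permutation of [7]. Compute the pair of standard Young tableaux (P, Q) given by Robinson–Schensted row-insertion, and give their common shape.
P = [1, 3, 5, 6] / [2, 7] / [4];  Q = [1, 2, 3, 6] / [4, 7] / [5];  common shape = (4, 2, 1)

Row-insert the values π_1, π_2, … into P one at a time, bumping the leftmost entry strictly greater than the inserted value down to the next row. The recording tableau Q records, in position (i, j), the step at which that cell was added to P.
  Insert 2 (step 1): P = [2];  Q = [1]
  Insert 4 (step 2): P = [2, 4];  Q = [1, 2]
  Insert 5 (step 3): P = [2, 4, 5];  Q = [1, 2, 3]
  Insert 3 (step 4): P = [2, 3, 5] / [4];  Q = [1, 2, 3] / [4]
  Insert 1 (step 5): P = [1, 3, 5] / [2] / [4];  Q = [1, 2, 3] / [4] / [5]
  Insert 7 (step 6): P = [1, 3, 5, 7] / [2] / [4];  Q = [1, 2, 3, 6] / [4] / [5]
  Insert 6 (step 7): P = [1, 3, 5, 6] / [2, 7] / [4];  Q = [1, 2, 3, 6] / [4, 7] / [5]
Final shape: (4, 2, 1).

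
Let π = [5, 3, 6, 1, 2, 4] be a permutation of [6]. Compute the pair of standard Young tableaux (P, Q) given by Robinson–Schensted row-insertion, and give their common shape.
P = [1, 2, 4] / [3, 6] / [5];  Q = [1, 3, 6] / [2, 5] / [4];  common shape = (3, 2, 1)

Row-insert the values π_1, π_2, … into P one at a time, bumping the leftmost entry strictly greater than the inserted value down to the next row. The recording tableau Q records, in position (i, j), the step at which that cell was added to P.
  Insert 5 (step 1): P = [5];  Q = [1]
  Insert 3 (step 2): P = [3] / [5];  Q = [1] / [2]
  Insert 6 (step 3): P = [3, 6] / [5];  Q = [1, 3] / [2]
  Insert 1 (step 4): P = [1, 6] / [3] / [5];  Q = [1, 3] / [2] / [4]
  Insert 2 (step 5): P = [1, 2] / [3, 6] / [5];  Q = [1, 3] / [2, 5] / [4]
  Insert 4 (step 6): P = [1, 2, 4] / [3, 6] / [5];  Q = [1, 3, 6] / [2, 5] / [4]
Final shape: (3, 2, 1).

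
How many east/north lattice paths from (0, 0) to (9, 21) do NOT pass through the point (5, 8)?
Number of paths = 11244090

Total paths from (0, 0) to (9, 21): C(30, 9) = 14307150. Paths through (5, 8): (paths (0, 0) → (5, 8)) × (paths (5, 8) → (9, 21)) = C(13, 5) · C(17, 4) = 1287 · 2380 = 3063060. Avoidance count = 14307150 − 3063060 = 11244090.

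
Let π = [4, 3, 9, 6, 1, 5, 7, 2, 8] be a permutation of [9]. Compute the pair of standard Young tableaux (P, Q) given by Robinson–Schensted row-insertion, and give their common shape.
P = [1, 2, 7, 8] / [3, 5] / [4, 6] / [9];  Q = [1, 3, 7, 9] / [2, 4] / [5, 6] / [8];  common shape = (4, 2, 2, 1)

Row-insert the values π_1, π_2, … into P one at a time, bumping the leftmost entry strictly greater than the inserted value down to the next row. The recording tableau Q records, in position (i, j), the step at which that cell was added to P.
  Insert 4 (step 1): P = [4];  Q = [1]
  Insert 3 (step 2): P = [3] / [4];  Q = [1] / [2]
  Insert 9 (step 3): P = [3, 9] / [4];  Q = [1, 3] / [2]
  Insert 6 (step 4): P = [3, 6] / [4, 9];  Q = [1, 3] / [2, 4]
  Insert 1 (step 5): P = [1, 6] / [3, 9] / [4];  Q = [1, 3] / [2, 4] / [5]
  Insert 5 (step 6): P = [1, 5] / [3, 6] / [4, 9];  Q = [1, 3] / [2, 4] / [5, 6]
  Insert 7 (step 7): P = [1, 5, 7] / [3, 6] / [4, 9];  Q = [1, 3, 7] / [2, 4] / [5, 6]
  Insert 2 (step 8): P = [1, 2, 7] / [3, 5] / [4, 6] / [9];  Q = [1, 3, 7] / [2, 4] / [5, 6] / [8]
  Insert 8 (step 9): P = [1, 2, 7, 8] / [3, 5] / [4, 6] / [9];  Q = [1, 3, 7, 9] / [2, 4] / [5, 6] / [8]
Final shape: (4, 2, 2, 1).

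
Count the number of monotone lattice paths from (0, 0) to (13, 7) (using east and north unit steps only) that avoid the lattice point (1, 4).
Number of paths = 75245

Total paths from (0, 0) to (13, 7): C(20, 13) = 77520. Paths through (1, 4): (paths (0, 0) → (1, 4)) × (paths (1, 4) → (13, 7)) = C(5, 1) · C(15, 12) = 5 · 455 = 2275. Avoidance count = 77520 − 2275 = 75245.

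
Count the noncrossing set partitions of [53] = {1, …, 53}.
C_53 = 116157871455782434250553845880

These noncrossing partitions are counted by the Catalan number C_n = (1/(n + 1)) · C(2n, n). For n = 53: C_53 = (1/54) · C(106, 53) = 6272525058612251449529907677520/54 = 116157871455782434250553845880.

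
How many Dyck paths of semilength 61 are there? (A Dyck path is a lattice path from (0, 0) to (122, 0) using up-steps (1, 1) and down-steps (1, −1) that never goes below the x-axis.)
C_61 = 6182127958584855650487080847216336

These Dyck paths are counted by the Catalan number C_n = (1/(n + 1)) · C(2n, n). For n = 61: C_61 = (1/62) · C(122, 61) = 383291933432261050330199012527412832/62 = 6182127958584855650487080847216336.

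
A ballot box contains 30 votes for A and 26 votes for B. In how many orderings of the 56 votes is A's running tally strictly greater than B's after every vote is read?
Strict-lead orderings = 474746313150648

Total orderings of the 56 votes with 30 for A: C(56, 30) = 6646448384109072. By the Bertrand ballot formula (Cycle Lemma / reflection principle), the number of orderings in which A is strictly ahead of B throughout is (p − q)/(p + q) · C(p + q, p) = (30 − 26)/(30 + 26) · 6646448384109072 = 474746313150648.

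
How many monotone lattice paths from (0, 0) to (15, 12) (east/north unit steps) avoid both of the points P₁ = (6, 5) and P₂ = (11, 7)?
Number of paths = 9311208

Inclusion–exclusion. Total paths: C(27, 15) = 17383860. Through P₁: C(11, 6)·C(16, 9) = 5285280. Through P₂: C(18, 11)·C(9, 4) = 4009824. Since P₁ is strictly southwest of P₂, a monotone path through both must visit P₁ then P₂; paths through both = C(11, 6)·C(7, 5)·C(9, 4) = 1222452. Avoid both = 17383860 − 5285280 − 4009824 + 1222452 = 9311208.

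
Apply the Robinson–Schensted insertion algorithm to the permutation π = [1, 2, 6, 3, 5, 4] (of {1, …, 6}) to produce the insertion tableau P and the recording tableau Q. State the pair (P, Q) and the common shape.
P = [1, 2, 3, 4] / [5] / [6];  Q = [1, 2, 3, 5] / [4] / [6];  common shape = (4, 1, 1)

Row-insert the values π_1, π_2, … into P one at a time, bumping the leftmost entry strictly greater than the inserted value down to the next row. The recording tableau Q records, in position (i, j), the step at which that cell was added to P.
  Insert 1 (step 1): P = [1];  Q = [1]
  Insert 2 (step 2): P = [1, 2];  Q = [1, 2]
  Insert 6 (step 3): P = [1, 2, 6];  Q = [1, 2, 3]
  Insert 3 (step 4): P = [1, 2, 3] / [6];  Q = [1, 2, 3] / [4]
  Insert 5 (step 5): P = [1, 2, 3, 5] / [6];  Q = [1, 2, 3, 5] / [4]
  Insert 4 (step 6): P = [1, 2, 3, 4] / [5] / [6];  Q = [1, 2, 3, 5] / [4] / [6]
Final shape: (4, 1, 1).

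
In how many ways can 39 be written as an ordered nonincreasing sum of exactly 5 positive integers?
p(39, 5 parts) = 1014

Partitions of n into exactly k parts are in bijection with partitions of n − k into at most k parts (subtract 1 from each part). So p(39, exactly 5) = p(34, parts ≤ 5). Computing via the recurrence p(m, j) = p(m, j−1) + p(m−j, j) gives 1014.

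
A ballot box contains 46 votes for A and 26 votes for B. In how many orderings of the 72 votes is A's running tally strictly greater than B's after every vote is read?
Strict-lead orderings = 7664867653706345040

Total orderings of the 72 votes with 46 for A: C(72, 46) = 27593523553342842144. By the Bertrand ballot formula (Cycle Lemma / reflection principle), the number of orderings in which A is strictly ahead of B throughout is (p − q)/(p + q) · C(p + q, p) = (46 − 26)/(46 + 26) · 27593523553342842144 = 7664867653706345040.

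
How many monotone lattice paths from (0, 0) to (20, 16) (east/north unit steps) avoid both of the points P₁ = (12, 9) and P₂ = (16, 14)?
Number of paths = 3790620135

Inclusion–exclusion. Total paths: C(36, 20) = 7307872110. Through P₁: C(21, 12)·C(15, 8) = 1891439550. Through P₂: C(30, 16)·C(6, 4) = 2181340125. Since P₁ is strictly southwest of P₂, a monotone path through both must visit P₁ then P₂; paths through both = C(21, 12)·C(9, 4)·C(6, 4) = 555527700. Avoid both = 7307872110 − 1891439550 − 2181340125 + 555527700 = 3790620135.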